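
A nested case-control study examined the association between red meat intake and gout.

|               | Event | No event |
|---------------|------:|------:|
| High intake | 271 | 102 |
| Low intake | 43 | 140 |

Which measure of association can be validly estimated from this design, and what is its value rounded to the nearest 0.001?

8.650

Cells: a = 271, b = 102, c = 43, d = 140.
This is a nested case-control study: participants were sampled on outcome status, so risks in the source population cannot be estimated directly — relative risk is not valid here. The odds ratio is the appropriate measure.
OR = (a·d)/(b·c) = (271 × 140) / (102 × 43) = 37940 / 4386 = 8.65025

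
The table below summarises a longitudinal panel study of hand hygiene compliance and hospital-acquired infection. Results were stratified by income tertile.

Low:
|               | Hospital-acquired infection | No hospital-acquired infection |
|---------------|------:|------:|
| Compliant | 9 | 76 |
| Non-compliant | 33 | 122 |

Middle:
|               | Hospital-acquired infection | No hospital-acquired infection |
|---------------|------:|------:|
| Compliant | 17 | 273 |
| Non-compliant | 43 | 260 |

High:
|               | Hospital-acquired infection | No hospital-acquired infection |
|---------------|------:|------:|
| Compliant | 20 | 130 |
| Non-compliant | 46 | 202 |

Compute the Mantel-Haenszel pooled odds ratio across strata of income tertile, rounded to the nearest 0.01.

OR_MH = Σ(aᵢdᵢ/nᵢ) / Σ(bᵢcᵢ/nᵢ), where nᵢ is the stratum total.
Stratum 1 (Low): n = 240; a·d/n = 9·122/240 = 4.5750; b·c/n = 76·33/240 = 10.4500
Stratum 2 (Middle): n = 593; a·d/n = 17·260/593 = 7.4536; b·c/n = 273·43/593 = 19.7960
Stratum 3 (High): n = 398; a·d/n = 20·202/398 = 10.1508; b·c/n = 130·46/398 = 15.0251
OR_MH = (4.5750 + 7.4536 + 10.1508) / (10.4500 + 19.7960 + 15.0251) = 22.1794 / 45.2711 = 0.48992

0.49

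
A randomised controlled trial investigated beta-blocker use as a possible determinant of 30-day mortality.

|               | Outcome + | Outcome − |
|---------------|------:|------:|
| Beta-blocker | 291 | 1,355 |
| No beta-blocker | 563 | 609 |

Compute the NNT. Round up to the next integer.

Risk in treated group = 291/1646 = 0.17679; risk in control = 563/1172 = 0.48038.
Absolute risk reduction = 0.48038 − 0.17679 = 0.30358
NNT = 1 / ARR = 1 / 0.30358 = 3.294 → round up → 4

4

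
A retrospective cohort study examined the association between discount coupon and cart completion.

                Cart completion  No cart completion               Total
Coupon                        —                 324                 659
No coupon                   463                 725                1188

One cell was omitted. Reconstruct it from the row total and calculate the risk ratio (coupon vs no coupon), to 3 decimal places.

1.304

The missing cell is in the exposed row: 659 − 324 = 335.
So a = 335, b = 324, c = 463, d = 725.
RR = [a/(a+b)] / [c/(c+d)] = (335/659) / (463/1188) = 0.50835/0.38973 = 1.30435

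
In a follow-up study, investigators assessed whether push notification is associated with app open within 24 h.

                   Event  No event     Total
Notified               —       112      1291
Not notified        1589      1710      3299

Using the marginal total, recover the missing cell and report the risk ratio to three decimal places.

The missing cell is in the exposed row: 1291 − 112 = 1179.
So a = 1179, b = 112, c = 1589, d = 1710.
RR = [a/(a+b)] / [c/(c+d)] = (1179/1291) / (1589/3299) = 0.91325/0.48166 = 1.89603

1.896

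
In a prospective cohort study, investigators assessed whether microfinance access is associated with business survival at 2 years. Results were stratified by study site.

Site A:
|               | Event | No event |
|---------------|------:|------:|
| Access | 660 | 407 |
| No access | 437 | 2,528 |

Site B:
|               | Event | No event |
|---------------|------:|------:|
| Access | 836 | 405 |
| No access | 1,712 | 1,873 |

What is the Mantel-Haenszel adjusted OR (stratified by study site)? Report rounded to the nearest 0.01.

3.93

OR_MH = Σ(aᵢdᵢ/nᵢ) / Σ(bᵢcᵢ/nᵢ), where nᵢ is the stratum total.
Stratum 1 (Site A): n = 4032; a·d/n = 660·2528/4032 = 413.8095; b·c/n = 407·437/4032 = 44.1119
Stratum 2 (Site B): n = 4826; a·d/n = 836·1873/4826 = 324.4567; b·c/n = 405·1712/4826 = 143.6718
OR_MH = (413.8095 + 324.4567) / (44.1119 + 143.6718) = 738.2662 / 187.7836 = 3.93147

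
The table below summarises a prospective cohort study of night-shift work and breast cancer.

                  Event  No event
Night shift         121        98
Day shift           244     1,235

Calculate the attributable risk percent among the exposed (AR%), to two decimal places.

Cells: a = 121, b = 98, c = 244, d = 1235.
Risk in exposed = 121/219 = 0.55251; risk in unexposed = 244/1479 = 0.16498.
RR = 0.55251/0.16498 = 3.34903
AR% = (RR − 1)/RR × 100 = (3.34903 − 1)/3.34903 × 100 = 70.1406%

70.14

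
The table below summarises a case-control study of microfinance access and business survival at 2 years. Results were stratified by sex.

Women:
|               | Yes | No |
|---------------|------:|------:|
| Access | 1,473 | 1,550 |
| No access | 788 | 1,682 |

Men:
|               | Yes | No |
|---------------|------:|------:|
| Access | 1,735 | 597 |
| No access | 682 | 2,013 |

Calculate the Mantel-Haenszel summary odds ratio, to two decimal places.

OR_MH = Σ(aᵢdᵢ/nᵢ) / Σ(bᵢcᵢ/nᵢ), where nᵢ is the stratum total.
Stratum 1 (Women): n = 5493; a·d/n = 1473·1682/5493 = 451.0442; b·c/n = 1550·788/5493 = 222.3557
Stratum 2 (Men): n = 5027; a·d/n = 1735·2013/5027 = 694.7593; b·c/n = 597·682/5027 = 80.9934
OR_MH = (451.0442 + 694.7593) / (222.3557 + 80.9934) = 1145.8035 / 303.3492 = 3.77718

3.78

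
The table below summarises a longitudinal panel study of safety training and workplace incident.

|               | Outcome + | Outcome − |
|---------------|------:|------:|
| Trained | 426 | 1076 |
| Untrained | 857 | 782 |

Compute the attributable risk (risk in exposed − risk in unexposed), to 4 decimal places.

-0.2393

Cells: a = 426, b = 1076, c = 857, d = 782.
Risk in exposed = 426/1502 = 0.283622; risk in unexposed = 857/1639 = 0.522880.
Risk difference = 0.283622 − 0.522880 = -0.239258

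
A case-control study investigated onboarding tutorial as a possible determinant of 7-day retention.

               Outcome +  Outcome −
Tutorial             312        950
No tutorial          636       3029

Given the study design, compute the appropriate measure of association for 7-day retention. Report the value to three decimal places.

1.564

Cells: a = 312, b = 950, c = 636, d = 3029.
This is a case-control study: participants were sampled on outcome status, so risks in the source population cannot be estimated directly — relative risk is not valid here. The odds ratio is the appropriate measure.
OR = (a·d)/(b·c) = (312 × 3029) / (950 × 636) = 945048 / 604200 = 1.56413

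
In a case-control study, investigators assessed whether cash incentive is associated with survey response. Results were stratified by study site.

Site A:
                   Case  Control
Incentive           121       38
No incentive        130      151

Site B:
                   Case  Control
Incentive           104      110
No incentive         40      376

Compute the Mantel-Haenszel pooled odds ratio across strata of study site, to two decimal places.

5.69

OR_MH = Σ(aᵢdᵢ/nᵢ) / Σ(bᵢcᵢ/nᵢ), where nᵢ is the stratum total.
Stratum 1 (Site A): n = 440; a·d/n = 121·151/440 = 41.5250; b·c/n = 38·130/440 = 11.2273
Stratum 2 (Site B): n = 630; a·d/n = 104·376/630 = 62.0698; b·c/n = 110·40/630 = 6.9841
OR_MH = (41.5250 + 62.0698) / (11.2273 + 6.9841) = 103.5948 / 18.2114 = 5.68846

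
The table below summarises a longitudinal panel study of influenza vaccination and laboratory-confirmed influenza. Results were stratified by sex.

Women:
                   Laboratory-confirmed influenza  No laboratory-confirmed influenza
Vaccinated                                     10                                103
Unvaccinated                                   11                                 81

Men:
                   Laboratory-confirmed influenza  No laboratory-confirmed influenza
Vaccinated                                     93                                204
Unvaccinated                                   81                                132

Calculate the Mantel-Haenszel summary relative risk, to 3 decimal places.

0.814

RR_MH = Σ(aᵢ·n₀ᵢ/nᵢ) / Σ(cᵢ·n₁ᵢ/nᵢ), with n₁ᵢ = aᵢ+bᵢ (exposed), n₀ᵢ = cᵢ+dᵢ (unexposed), nᵢ = n₁ᵢ+n₀ᵢ.
Stratum 1 (Women): n₁ = 113, n₀ = 92, n = 205; a·n₀/n = 10·92/205 = 4.4878; c·n₁/n = 11·113/205 = 6.0634
Stratum 2 (Men): n₁ = 297, n₀ = 213, n = 510; a·n₀/n = 93·213/510 = 38.8412; c·n₁/n = 81·297/510 = 47.1706
RR_MH = (4.4878 + 38.8412) / (6.0634 + 47.1706) = 43.3290 / 53.2340 = 0.81393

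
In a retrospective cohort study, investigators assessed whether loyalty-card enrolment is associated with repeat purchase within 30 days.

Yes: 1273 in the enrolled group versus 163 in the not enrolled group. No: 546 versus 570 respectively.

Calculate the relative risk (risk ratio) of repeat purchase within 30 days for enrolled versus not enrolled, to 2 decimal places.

From the description: a = 1273, b = 546, c = 163, d = 570.
Risk in exposed = 1273/1819 = 0.69984; risk in unexposed = 163/733 = 0.22237.
RR = 0.69984 / 0.22237 = 3.14711
The risk among the exposed is 3.15 times that among the unexposed.

3.15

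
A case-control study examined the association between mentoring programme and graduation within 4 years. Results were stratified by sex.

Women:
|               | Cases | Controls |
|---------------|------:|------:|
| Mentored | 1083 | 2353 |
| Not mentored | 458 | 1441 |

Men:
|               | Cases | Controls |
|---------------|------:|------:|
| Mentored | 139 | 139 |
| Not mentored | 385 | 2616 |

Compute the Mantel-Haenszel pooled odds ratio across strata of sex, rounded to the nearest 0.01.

1.85

OR_MH = Σ(aᵢdᵢ/nᵢ) / Σ(bᵢcᵢ/nᵢ), where nᵢ is the stratum total.
Stratum 1 (Women): n = 5335; a·d/n = 1083·1441/5335 = 292.5216; b·c/n = 2353·458/5335 = 202.0007
Stratum 2 (Men): n = 3279; a·d/n = 139·2616/3279 = 110.8948; b·c/n = 139·385/3279 = 16.3205
OR_MH = (292.5216 + 110.8948) / (202.0007 + 16.3205) = 403.4164 / 218.3213 = 1.84781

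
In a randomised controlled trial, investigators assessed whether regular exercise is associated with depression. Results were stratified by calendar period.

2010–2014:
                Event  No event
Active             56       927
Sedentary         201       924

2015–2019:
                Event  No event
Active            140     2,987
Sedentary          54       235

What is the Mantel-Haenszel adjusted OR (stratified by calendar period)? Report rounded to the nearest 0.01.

0.25

OR_MH = Σ(aᵢdᵢ/nᵢ) / Σ(bᵢcᵢ/nᵢ), where nᵢ is the stratum total.
Stratum 1 (2010–2014): n = 2108; a·d/n = 56·924/2108 = 24.5465; b·c/n = 927·201/2108 = 88.3904
Stratum 2 (2015–2019): n = 3416; a·d/n = 140·235/3416 = 9.6311; b·c/n = 2987·54/3416 = 47.2184
OR_MH = (24.5465 + 9.6311) / (88.3904 + 47.2184) = 34.1776 / 135.6088 = 0.25203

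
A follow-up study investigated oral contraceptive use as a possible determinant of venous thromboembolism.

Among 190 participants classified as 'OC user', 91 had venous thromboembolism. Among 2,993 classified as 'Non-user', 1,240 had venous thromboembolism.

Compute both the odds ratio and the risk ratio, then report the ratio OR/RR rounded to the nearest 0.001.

From the description: a = 91, b = 99, c = 1240, d = 1753.
OR = (91·1753)/(99·1240) = 159523/122760 = 1.29947
Risk in exposed = 91/190 = 0.47895; risk in unexposed = 1240/2993 = 0.41430; RR = 1.15604
OR/RR = 1.29947 / 1.15604 = 1.12407
The outcome is not rare, so the OR lies further from 1 than the RR.

1.124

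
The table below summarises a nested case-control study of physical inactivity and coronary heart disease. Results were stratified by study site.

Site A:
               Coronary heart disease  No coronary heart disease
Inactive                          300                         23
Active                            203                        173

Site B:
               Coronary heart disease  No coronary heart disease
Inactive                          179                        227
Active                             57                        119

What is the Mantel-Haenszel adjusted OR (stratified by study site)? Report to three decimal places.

OR_MH = Σ(aᵢdᵢ/nᵢ) / Σ(bᵢcᵢ/nᵢ), where nᵢ is the stratum total.
Stratum 1 (Site A): n = 699; a·d/n = 300·173/699 = 74.2489; b·c/n = 23·203/699 = 6.6795
Stratum 2 (Site B): n = 582; a·d/n = 179·119/582 = 36.5997; b·c/n = 227·57/582 = 22.2320
OR_MH = (74.2489 + 36.5997) / (6.6795 + 22.2320) = 110.8486 / 28.9115 = 3.83407

3.834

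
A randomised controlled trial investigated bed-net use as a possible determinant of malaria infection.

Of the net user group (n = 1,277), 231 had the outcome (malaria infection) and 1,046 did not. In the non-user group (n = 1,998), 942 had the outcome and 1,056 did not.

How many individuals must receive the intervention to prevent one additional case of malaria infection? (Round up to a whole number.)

Risk in treated group = 231/1277 = 0.18089; risk in control = 942/1998 = 0.47147.
Absolute risk reduction = 0.47147 − 0.18089 = 0.29058
NNT = 1 / ARR = 1 / 0.29058 = 3.441 → round up → 4

4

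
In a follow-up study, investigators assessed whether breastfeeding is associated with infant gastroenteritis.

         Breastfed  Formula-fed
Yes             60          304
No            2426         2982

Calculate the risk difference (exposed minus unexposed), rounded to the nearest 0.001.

-0.068

Reading the table with exposure as columns: a = 60 (Breastfed, case), b = 2426 (Breastfed, non-case), c = 304 (Formula-fed, case), d = 2982.
Risk in exposed = 60/2486 = 0.024135; risk in unexposed = 304/3286 = 0.092514.
Risk difference = 0.024135 − 0.092514 = -0.068379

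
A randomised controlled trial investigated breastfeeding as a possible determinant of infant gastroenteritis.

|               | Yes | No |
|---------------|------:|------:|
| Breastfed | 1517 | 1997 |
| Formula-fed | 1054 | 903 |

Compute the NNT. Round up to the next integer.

10

Risk in treated group = 1517/3514 = 0.43170; risk in control = 1054/1957 = 0.53858.
Absolute risk reduction = 0.53858 − 0.43170 = 0.10688
NNT = 1 / ARR = 1 / 0.10688 = 9.356 → round up → 10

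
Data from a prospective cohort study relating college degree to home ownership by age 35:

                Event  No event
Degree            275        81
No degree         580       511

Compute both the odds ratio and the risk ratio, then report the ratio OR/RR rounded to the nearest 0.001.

Cells: a = 275, b = 81, c = 580, d = 511.
OR = (275·511)/(81·580) = 140525/46980 = 2.99117
Risk in exposed = 275/356 = 0.77247; risk in unexposed = 580/1091 = 0.53162; RR = 1.45305
OR/RR = 2.99117 / 1.45305 = 2.05855
The outcome is not rare, so the OR lies further from 1 than the RR.

2.059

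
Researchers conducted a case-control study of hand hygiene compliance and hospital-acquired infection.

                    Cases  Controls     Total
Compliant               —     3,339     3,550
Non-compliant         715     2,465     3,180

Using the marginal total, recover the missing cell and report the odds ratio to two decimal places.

The missing cell is in the exposed row: 3550 − 3339 = 211.
So a = 211, b = 3339, c = 715, d = 2465.
OR = (a·d)/(b·c) = (211 × 2465) / (3339 × 715) = 520115 / 2387385 = 0.21786

0.22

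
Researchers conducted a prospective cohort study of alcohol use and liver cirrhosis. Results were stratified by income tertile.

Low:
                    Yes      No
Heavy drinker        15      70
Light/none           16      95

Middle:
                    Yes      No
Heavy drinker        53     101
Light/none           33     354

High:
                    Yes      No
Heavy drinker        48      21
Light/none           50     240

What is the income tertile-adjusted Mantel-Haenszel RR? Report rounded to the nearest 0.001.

3.284

RR_MH = Σ(aᵢ·n₀ᵢ/nᵢ) / Σ(cᵢ·n₁ᵢ/nᵢ), with n₁ᵢ = aᵢ+bᵢ (exposed), n₀ᵢ = cᵢ+dᵢ (unexposed), nᵢ = n₁ᵢ+n₀ᵢ.
Stratum 1 (Low): n₁ = 85, n₀ = 111, n = 196; a·n₀/n = 15·111/196 = 8.4949; c·n₁/n = 16·85/196 = 6.9388
Stratum 2 (Middle): n₁ = 154, n₀ = 387, n = 541; a·n₀/n = 53·387/541 = 37.9131; c·n₁/n = 33·154/541 = 9.3937
Stratum 3 (High): n₁ = 69, n₀ = 290, n = 359; a·n₀/n = 48·290/359 = 38.7744; c·n₁/n = 50·69/359 = 9.6100
RR_MH = (8.4949 + 37.9131 + 38.7744) / (6.9388 + 9.3937 + 9.6100) = 85.1824 / 25.9425 = 3.28351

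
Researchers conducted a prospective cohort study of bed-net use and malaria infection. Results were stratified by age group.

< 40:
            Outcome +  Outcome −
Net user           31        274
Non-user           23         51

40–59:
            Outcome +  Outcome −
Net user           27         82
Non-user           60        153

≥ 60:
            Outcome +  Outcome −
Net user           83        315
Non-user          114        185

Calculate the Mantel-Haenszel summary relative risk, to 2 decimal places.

RR_MH = Σ(aᵢ·n₀ᵢ/nᵢ) / Σ(cᵢ·n₁ᵢ/nᵢ), with n₁ᵢ = aᵢ+bᵢ (exposed), n₀ᵢ = cᵢ+dᵢ (unexposed), nᵢ = n₁ᵢ+n₀ᵢ.
Stratum 1 (< 40): n₁ = 305, n₀ = 74, n = 379; a·n₀/n = 31·74/379 = 6.0528; c·n₁/n = 23·305/379 = 18.5092
Stratum 2 (40–59): n₁ = 109, n₀ = 213, n = 322; a·n₀/n = 27·213/322 = 17.8602; c·n₁/n = 60·109/322 = 20.3106
Stratum 3 (≥ 60): n₁ = 398, n₀ = 299, n = 697; a·n₀/n = 83·299/697 = 35.6055; c·n₁/n = 114·398/697 = 65.0961
RR_MH = (6.0528 + 17.8602 + 35.6055) / (18.5092 + 20.3106 + 65.0961) = 59.5185 / 103.9159 = 0.57276

0.57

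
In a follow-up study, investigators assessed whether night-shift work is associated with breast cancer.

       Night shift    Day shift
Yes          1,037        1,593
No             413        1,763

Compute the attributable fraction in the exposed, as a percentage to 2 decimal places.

33.63

Reading the table with exposure as columns: a = 1037 (Night shift, case), b = 413 (Night shift, non-case), c = 1593 (Day shift, case), d = 1763.
Risk in exposed = 1037/1450 = 0.71517; risk in unexposed = 1593/3356 = 0.47467.
RR = 0.71517/0.47467 = 1.50667
AR% = (RR − 1)/RR × 100 = (1.50667 − 1)/1.50667 × 100 = 33.6283%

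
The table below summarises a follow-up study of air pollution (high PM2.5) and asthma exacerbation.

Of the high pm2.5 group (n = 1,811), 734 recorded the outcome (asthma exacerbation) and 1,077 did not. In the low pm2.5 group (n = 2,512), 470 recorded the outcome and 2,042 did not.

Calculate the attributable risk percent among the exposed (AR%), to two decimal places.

From the description: a = 734, b = 1077, c = 470, d = 2042.
Risk in exposed = 734/1811 = 0.40530; risk in unexposed = 470/2512 = 0.18710.
RR = 0.40530/0.18710 = 2.16620
AR% = (RR − 1)/RR × 100 = (2.16620 − 1)/2.16620 × 100 = 53.8363%

53.84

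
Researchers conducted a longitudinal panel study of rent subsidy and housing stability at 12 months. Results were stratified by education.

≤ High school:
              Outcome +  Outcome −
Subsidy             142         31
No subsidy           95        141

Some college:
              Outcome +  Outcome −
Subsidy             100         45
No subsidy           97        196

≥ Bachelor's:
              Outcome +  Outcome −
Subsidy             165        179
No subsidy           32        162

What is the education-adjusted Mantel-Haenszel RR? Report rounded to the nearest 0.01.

RR_MH = Σ(aᵢ·n₀ᵢ/nᵢ) / Σ(cᵢ·n₁ᵢ/nᵢ), with n₁ᵢ = aᵢ+bᵢ (exposed), n₀ᵢ = cᵢ+dᵢ (unexposed), nᵢ = n₁ᵢ+n₀ᵢ.
Stratum 1 (≤ High school): n₁ = 173, n₀ = 236, n = 409; a·n₀/n = 142·236/409 = 81.9364; c·n₁/n = 95·173/409 = 40.1834
Stratum 2 (Some college): n₁ = 145, n₀ = 293, n = 438; a·n₀/n = 100·293/438 = 66.8950; c·n₁/n = 97·145/438 = 32.1119
Stratum 3 (≥ Bachelor's): n₁ = 344, n₀ = 194, n = 538; a·n₀/n = 165·194/538 = 59.4981; c·n₁/n = 32·344/538 = 20.4610
RR_MH = (81.9364 + 66.8950 + 59.4981) / (40.1834 + 32.1119 + 20.4610) = 208.3295 / 92.7562 = 2.24599

2.25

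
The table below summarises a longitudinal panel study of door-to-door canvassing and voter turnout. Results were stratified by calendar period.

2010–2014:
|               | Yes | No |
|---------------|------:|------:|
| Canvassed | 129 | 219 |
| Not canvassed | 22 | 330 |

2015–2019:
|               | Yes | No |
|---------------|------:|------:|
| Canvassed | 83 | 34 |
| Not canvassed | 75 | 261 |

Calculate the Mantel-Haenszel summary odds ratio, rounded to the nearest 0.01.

OR_MH = Σ(aᵢdᵢ/nᵢ) / Σ(bᵢcᵢ/nᵢ), where nᵢ is the stratum total.
Stratum 1 (2010–2014): n = 700; a·d/n = 129·330/700 = 60.8143; b·c/n = 219·22/700 = 6.8829
Stratum 2 (2015–2019): n = 453; a·d/n = 83·261/453 = 47.8212; b·c/n = 34·75/453 = 5.6291
OR_MH = (60.8143 + 47.8212) / (6.8829 + 5.6291) = 108.6355 / 12.5120 = 8.68251

8.68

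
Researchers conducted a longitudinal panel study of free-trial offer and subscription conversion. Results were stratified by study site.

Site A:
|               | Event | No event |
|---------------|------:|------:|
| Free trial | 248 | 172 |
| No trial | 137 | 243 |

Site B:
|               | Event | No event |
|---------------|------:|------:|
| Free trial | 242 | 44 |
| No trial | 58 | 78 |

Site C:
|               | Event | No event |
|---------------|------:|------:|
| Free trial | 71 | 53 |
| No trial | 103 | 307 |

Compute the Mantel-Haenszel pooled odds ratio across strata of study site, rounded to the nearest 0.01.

3.52

OR_MH = Σ(aᵢdᵢ/nᵢ) / Σ(bᵢcᵢ/nᵢ), where nᵢ is the stratum total.
Stratum 1 (Site A): n = 800; a·d/n = 248·243/800 = 75.3300; b·c/n = 172·137/800 = 29.4550
Stratum 2 (Site B): n = 422; a·d/n = 242·78/422 = 44.7299; b·c/n = 44·58/422 = 6.0474
Stratum 3 (Site C): n = 534; a·d/n = 71·307/534 = 40.8184; b·c/n = 53·103/534 = 10.2228
OR_MH = (75.3300 + 44.7299 + 40.8184) / (29.4550 + 6.0474 + 10.2228) = 160.8782 / 45.7252 = 3.51837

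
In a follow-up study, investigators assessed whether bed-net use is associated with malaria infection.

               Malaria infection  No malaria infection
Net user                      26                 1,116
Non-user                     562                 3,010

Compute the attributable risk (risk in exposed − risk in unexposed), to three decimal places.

Cells: a = 26, b = 1116, c = 562, d = 3010.
Risk in exposed = 26/1142 = 0.022767; risk in unexposed = 562/3572 = 0.157335.
Risk difference = 0.022767 − 0.157335 = -0.134568

-0.135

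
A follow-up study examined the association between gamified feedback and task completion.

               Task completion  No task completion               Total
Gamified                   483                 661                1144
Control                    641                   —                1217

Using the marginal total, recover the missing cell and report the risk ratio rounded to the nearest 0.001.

0.802

The missing cell is in the unexposed row: 1217 − 641 = 576.
So a = 483, b = 661, c = 641, d = 576.
RR = [a/(a+b)] / [c/(c+d)] = (483/1144) / (641/1217) = 0.42220/0.52671 = 0.80159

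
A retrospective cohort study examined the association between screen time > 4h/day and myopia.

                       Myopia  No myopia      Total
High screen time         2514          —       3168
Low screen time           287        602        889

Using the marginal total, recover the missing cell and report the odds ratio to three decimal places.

8.063

The missing cell is in the exposed row: 3168 − 2514 = 654.
So a = 2514, b = 654, c = 287, d = 602.
OR = (a·d)/(b·c) = (2514 × 602) / (654 × 287) = 1513428 / 187698 = 8.06310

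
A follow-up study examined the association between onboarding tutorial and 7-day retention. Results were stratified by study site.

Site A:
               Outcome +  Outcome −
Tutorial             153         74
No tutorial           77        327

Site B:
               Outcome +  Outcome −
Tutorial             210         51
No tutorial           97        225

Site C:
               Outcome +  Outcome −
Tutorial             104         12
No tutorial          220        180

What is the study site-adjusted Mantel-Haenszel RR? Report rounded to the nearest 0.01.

2.44

RR_MH = Σ(aᵢ·n₀ᵢ/nᵢ) / Σ(cᵢ·n₁ᵢ/nᵢ), with n₁ᵢ = aᵢ+bᵢ (exposed), n₀ᵢ = cᵢ+dᵢ (unexposed), nᵢ = n₁ᵢ+n₀ᵢ.
Stratum 1 (Site A): n₁ = 227, n₀ = 404, n = 631; a·n₀/n = 153·404/631 = 97.9588; c·n₁/n = 77·227/631 = 27.7005
Stratum 2 (Site B): n₁ = 261, n₀ = 322, n = 583; a·n₀/n = 210·322/583 = 115.9863; c·n₁/n = 97·261/583 = 43.4254
Stratum 3 (Site C): n₁ = 116, n₀ = 400, n = 516; a·n₀/n = 104·400/516 = 80.6202; c·n₁/n = 220·116/516 = 49.4574
RR_MH = (97.9588 + 115.9863 + 80.6202) / (27.7005 + 43.4254 + 49.4574) = 294.5652 / 120.5832 = 2.44284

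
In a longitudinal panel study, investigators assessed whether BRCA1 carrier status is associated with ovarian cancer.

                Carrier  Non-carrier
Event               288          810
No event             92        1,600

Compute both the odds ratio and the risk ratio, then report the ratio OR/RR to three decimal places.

Reading the table with exposure as columns: a = 288 (Carrier, case), b = 92 (Carrier, non-case), c = 810 (Non-carrier, case), d = 1600.
OR = (288·1600)/(92·810) = 460800/74520 = 6.18357
Risk in exposed = 288/380 = 0.75789; risk in unexposed = 810/2410 = 0.33610; RR = 2.25497
OR/RR = 6.18357 / 2.25497 = 2.74220
The outcome is not rare, so the OR lies further from 1 than the RR.

2.742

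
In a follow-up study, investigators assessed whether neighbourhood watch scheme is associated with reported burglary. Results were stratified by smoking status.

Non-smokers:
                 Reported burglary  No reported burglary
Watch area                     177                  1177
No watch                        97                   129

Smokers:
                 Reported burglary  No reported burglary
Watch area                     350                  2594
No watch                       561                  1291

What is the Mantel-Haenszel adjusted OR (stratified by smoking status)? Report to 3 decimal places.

OR_MH = Σ(aᵢdᵢ/nᵢ) / Σ(bᵢcᵢ/nᵢ), where nᵢ is the stratum total.
Stratum 1 (Non-smokers): n = 1580; a·d/n = 177·129/1580 = 14.4513; b·c/n = 1177·97/1580 = 72.2589
Stratum 2 (Smokers): n = 4796; a·d/n = 350·1291/4796 = 94.2139; b·c/n = 2594·561/4796 = 303.4266
OR_MH = (14.4513 + 94.2139) / (72.2589 + 303.4266) = 108.6652 / 375.6855 = 0.28925

0.289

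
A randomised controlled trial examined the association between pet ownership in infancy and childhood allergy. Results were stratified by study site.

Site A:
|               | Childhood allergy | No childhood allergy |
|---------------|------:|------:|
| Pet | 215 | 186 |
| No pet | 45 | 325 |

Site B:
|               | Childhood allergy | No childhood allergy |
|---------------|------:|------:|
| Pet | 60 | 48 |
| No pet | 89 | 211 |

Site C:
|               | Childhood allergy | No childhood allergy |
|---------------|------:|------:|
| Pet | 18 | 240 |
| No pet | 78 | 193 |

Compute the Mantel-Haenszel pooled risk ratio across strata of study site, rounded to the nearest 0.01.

1.84

RR_MH = Σ(aᵢ·n₀ᵢ/nᵢ) / Σ(cᵢ·n₁ᵢ/nᵢ), with n₁ᵢ = aᵢ+bᵢ (exposed), n₀ᵢ = cᵢ+dᵢ (unexposed), nᵢ = n₁ᵢ+n₀ᵢ.
Stratum 1 (Site A): n₁ = 401, n₀ = 370, n = 771; a·n₀/n = 215·370/771 = 103.1777; c·n₁/n = 45·401/771 = 23.4047
Stratum 2 (Site B): n₁ = 108, n₀ = 300, n = 408; a·n₀/n = 60·300/408 = 44.1176; c·n₁/n = 89·108/408 = 23.5588
Stratum 3 (Site C): n₁ = 258, n₀ = 271, n = 529; a·n₀/n = 18·271/529 = 9.2212; c·n₁/n = 78·258/529 = 38.0416
RR_MH = (103.1777 + 44.1176 + 9.2212) / (23.4047 + 23.5588 + 38.0416) = 156.5165 / 85.0051 = 1.84126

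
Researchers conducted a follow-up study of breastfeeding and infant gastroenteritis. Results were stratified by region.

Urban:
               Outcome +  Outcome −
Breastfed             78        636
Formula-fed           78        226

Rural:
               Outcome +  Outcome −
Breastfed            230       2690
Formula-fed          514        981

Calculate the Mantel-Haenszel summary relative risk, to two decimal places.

0.26

RR_MH = Σ(aᵢ·n₀ᵢ/nᵢ) / Σ(cᵢ·n₁ᵢ/nᵢ), with n₁ᵢ = aᵢ+bᵢ (exposed), n₀ᵢ = cᵢ+dᵢ (unexposed), nᵢ = n₁ᵢ+n₀ᵢ.
Stratum 1 (Urban): n₁ = 714, n₀ = 304, n = 1018; a·n₀/n = 78·304/1018 = 23.2927; c·n₁/n = 78·714/1018 = 54.7073
Stratum 2 (Rural): n₁ = 2920, n₀ = 1495, n = 4415; a·n₀/n = 230·1495/4415 = 77.8822; c·n₁/n = 514·2920/4415 = 339.9502
RR_MH = (23.2927 + 77.8822) / (54.7073 + 339.9502) = 101.1750 / 394.6574 = 0.25636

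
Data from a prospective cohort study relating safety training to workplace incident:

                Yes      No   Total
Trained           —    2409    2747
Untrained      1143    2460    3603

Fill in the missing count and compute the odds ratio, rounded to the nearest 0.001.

0.302

The missing cell is in the exposed row: 2747 − 2409 = 338.
So a = 338, b = 2409, c = 1143, d = 2460.
OR = (a·d)/(b·c) = (338 × 2460) / (2409 × 1143) = 831480 / 2753487 = 0.30197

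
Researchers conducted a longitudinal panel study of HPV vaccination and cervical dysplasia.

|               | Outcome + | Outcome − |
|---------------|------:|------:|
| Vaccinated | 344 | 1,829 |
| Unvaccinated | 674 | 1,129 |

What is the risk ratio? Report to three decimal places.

0.423

Cells: a = 344, b = 1829, c = 674, d = 1129.
Risk in exposed = 344/2173 = 0.15831; risk in unexposed = 674/1803 = 0.37382.
RR = 0.15831 / 0.37382 = 0.42348
The risk is 58% lower among the exposed than among the unexposed.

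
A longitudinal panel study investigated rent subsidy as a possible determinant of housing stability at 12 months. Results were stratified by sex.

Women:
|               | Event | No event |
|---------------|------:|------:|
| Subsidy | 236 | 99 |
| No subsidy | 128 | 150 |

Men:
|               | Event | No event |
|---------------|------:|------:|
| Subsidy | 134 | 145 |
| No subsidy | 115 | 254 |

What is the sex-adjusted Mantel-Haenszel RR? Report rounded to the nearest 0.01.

RR_MH = Σ(aᵢ·n₀ᵢ/nᵢ) / Σ(cᵢ·n₁ᵢ/nᵢ), with n₁ᵢ = aᵢ+bᵢ (exposed), n₀ᵢ = cᵢ+dᵢ (unexposed), nᵢ = n₁ᵢ+n₀ᵢ.
Stratum 1 (Women): n₁ = 335, n₀ = 278, n = 613; a·n₀/n = 236·278/613 = 107.0277; c·n₁/n = 128·335/613 = 69.9511
Stratum 2 (Men): n₁ = 279, n₀ = 369, n = 648; a·n₀/n = 134·369/648 = 76.3056; c·n₁/n = 115·279/648 = 49.5139
RR_MH = (107.0277 + 76.3056) / (69.9511 + 49.5139) = 183.3333 / 119.4649 = 1.53462

1.53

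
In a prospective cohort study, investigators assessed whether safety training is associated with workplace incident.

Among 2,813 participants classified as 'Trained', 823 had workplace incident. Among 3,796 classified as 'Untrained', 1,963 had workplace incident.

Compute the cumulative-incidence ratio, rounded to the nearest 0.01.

From the description: a = 823, b = 1990, c = 1963, d = 1833.
Risk in exposed = 823/2813 = 0.29257; risk in unexposed = 1963/3796 = 0.51712.
RR = 0.29257 / 0.51712 = 0.56576
The risk is 43% lower among the exposed than among the unexposed.

0.57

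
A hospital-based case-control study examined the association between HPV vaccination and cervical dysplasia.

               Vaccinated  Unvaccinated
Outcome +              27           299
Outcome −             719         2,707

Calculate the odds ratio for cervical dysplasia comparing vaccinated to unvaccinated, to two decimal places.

0.34

Reading the table with exposure as columns: a = 27 (Vaccinated, case), b = 719 (Vaccinated, non-case), c = 299 (Unvaccinated, case), d = 2707.
OR = (a·d)/(b·c) = (27 × 2707) / (719 × 299) = 73089 / 214981 = 0.33998
Exposure is associated with lower odds of cervical dysplasia (OR = 0.34 < 1).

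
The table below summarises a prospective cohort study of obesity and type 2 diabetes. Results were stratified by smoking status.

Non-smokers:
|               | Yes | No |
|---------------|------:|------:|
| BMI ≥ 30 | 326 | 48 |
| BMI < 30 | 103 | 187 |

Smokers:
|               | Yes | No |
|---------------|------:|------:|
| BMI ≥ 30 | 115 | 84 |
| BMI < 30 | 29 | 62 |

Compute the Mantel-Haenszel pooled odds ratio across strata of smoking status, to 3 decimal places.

OR_MH = Σ(aᵢdᵢ/nᵢ) / Σ(bᵢcᵢ/nᵢ), where nᵢ is the stratum total.
Stratum 1 (Non-smokers): n = 664; a·d/n = 326·187/664 = 91.8102; b·c/n = 48·103/664 = 7.4458
Stratum 2 (Smokers): n = 290; a·d/n = 115·62/290 = 24.5862; b·c/n = 84·29/290 = 8.4000
OR_MH = (91.8102 + 24.5862) / (7.4458 + 8.4000) = 116.3964 / 15.8458 = 7.34558

7.346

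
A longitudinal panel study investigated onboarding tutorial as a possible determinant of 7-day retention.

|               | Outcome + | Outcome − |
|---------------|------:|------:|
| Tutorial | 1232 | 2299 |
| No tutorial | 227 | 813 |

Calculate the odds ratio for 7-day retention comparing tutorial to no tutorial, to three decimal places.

1.919

Cells: a = 1232, b = 2299, c = 227, d = 813.
OR = (a·d)/(b·c) = (1232 × 813) / (2299 × 227) = 1001616 / 521873 = 1.91927
The odds of 7-day retention are about 1.92 times as high in the tutorial group.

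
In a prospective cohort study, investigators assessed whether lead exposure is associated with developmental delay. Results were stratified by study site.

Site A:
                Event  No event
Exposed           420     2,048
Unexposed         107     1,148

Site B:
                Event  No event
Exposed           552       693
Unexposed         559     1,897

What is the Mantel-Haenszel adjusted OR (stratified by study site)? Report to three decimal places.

OR_MH = Σ(aᵢdᵢ/nᵢ) / Σ(bᵢcᵢ/nᵢ), where nᵢ is the stratum total.
Stratum 1 (Site A): n = 3723; a·d/n = 420·1148/3723 = 129.5085; b·c/n = 2048·107/3723 = 58.8601
Stratum 2 (Site B): n = 3701; a·d/n = 552·1897/3701 = 282.9354; b·c/n = 693·559/3701 = 104.6709
OR_MH = (129.5085 + 282.9354) / (58.8601 + 104.6709) = 412.4439 / 163.5310 = 2.52211

2.522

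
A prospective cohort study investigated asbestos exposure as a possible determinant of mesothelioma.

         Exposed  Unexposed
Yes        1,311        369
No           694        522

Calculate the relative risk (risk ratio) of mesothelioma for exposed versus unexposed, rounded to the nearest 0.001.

Reading the table with exposure as columns: a = 1311 (Exposed, case), b = 694 (Exposed, non-case), c = 369 (Unexposed, case), d = 522.
Risk in exposed = 1311/2005 = 0.65387; risk in unexposed = 369/891 = 0.41414.
RR = 0.65387 / 0.41414 = 1.57885
The risk among the exposed is 1.58 times that among the unexposed.

1.579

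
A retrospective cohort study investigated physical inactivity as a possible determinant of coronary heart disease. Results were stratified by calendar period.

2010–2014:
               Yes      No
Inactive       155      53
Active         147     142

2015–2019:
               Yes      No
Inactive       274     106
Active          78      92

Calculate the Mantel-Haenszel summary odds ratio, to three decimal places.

OR_MH = Σ(aᵢdᵢ/nᵢ) / Σ(bᵢcᵢ/nᵢ), where nᵢ is the stratum total.
Stratum 1 (2010–2014): n = 497; a·d/n = 155·142/497 = 44.2857; b·c/n = 53·147/497 = 15.6761
Stratum 2 (2015–2019): n = 550; a·d/n = 274·92/550 = 45.8327; b·c/n = 106·78/550 = 15.0327
OR_MH = (44.2857 + 45.8327) / (15.6761 + 15.0327) = 90.1184 / 30.7088 = 2.93461

2.935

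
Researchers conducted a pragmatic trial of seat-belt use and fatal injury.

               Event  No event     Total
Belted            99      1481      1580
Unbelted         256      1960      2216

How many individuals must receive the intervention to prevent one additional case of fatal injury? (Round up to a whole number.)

Risk in treated group = 99/1580 = 0.06266; risk in control = 256/2216 = 0.11552.
Absolute risk reduction = 0.11552 − 0.06266 = 0.05287
NNT = 1 / ARR = 1 / 0.05287 = 18.916 → round up → 19

19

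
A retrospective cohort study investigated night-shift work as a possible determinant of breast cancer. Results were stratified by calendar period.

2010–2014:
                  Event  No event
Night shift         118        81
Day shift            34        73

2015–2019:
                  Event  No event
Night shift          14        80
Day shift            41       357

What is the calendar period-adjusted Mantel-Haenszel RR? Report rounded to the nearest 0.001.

1.756

RR_MH = Σ(aᵢ·n₀ᵢ/nᵢ) / Σ(cᵢ·n₁ᵢ/nᵢ), with n₁ᵢ = aᵢ+bᵢ (exposed), n₀ᵢ = cᵢ+dᵢ (unexposed), nᵢ = n₁ᵢ+n₀ᵢ.
Stratum 1 (2010–2014): n₁ = 199, n₀ = 107, n = 306; a·n₀/n = 118·107/306 = 41.2614; c·n₁/n = 34·199/306 = 22.1111
Stratum 2 (2015–2019): n₁ = 94, n₀ = 398, n = 492; a·n₀/n = 14·398/492 = 11.3252; c·n₁/n = 41·94/492 = 7.8333
RR_MH = (41.2614 + 11.3252) / (22.1111 + 7.8333) = 52.5866 / 29.9444 = 1.75614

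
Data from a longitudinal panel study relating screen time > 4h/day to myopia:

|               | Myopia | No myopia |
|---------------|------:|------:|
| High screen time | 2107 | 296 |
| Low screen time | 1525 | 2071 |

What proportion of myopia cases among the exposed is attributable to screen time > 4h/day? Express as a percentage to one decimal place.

Cells: a = 2107, b = 296, c = 1525, d = 2071.
Risk in exposed = 2107/2403 = 0.87682; risk in unexposed = 1525/3596 = 0.42408.
RR = 0.87682/0.42408 = 2.06757
AR% = (RR − 1)/RR × 100 = (2.06757 − 1)/2.06757 × 100 = 51.6341%

51.6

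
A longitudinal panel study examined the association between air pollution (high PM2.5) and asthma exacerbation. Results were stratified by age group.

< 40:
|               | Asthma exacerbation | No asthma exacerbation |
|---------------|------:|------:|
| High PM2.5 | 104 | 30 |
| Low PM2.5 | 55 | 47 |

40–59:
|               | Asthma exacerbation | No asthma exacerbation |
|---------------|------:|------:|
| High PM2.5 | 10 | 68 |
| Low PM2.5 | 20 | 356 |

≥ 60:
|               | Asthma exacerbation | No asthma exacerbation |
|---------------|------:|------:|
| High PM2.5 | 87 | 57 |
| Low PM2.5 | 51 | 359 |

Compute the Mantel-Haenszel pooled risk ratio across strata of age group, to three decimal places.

RR_MH = Σ(aᵢ·n₀ᵢ/nᵢ) / Σ(cᵢ·n₁ᵢ/nᵢ), with n₁ᵢ = aᵢ+bᵢ (exposed), n₀ᵢ = cᵢ+dᵢ (unexposed), nᵢ = n₁ᵢ+n₀ᵢ.
Stratum 1 (< 40): n₁ = 134, n₀ = 102, n = 236; a·n₀/n = 104·102/236 = 44.9492; c·n₁/n = 55·134/236 = 31.2288
Stratum 2 (40–59): n₁ = 78, n₀ = 376, n = 454; a·n₀/n = 10·376/454 = 8.2819; c·n₁/n = 20·78/454 = 3.4361
Stratum 3 (≥ 60): n₁ = 144, n₀ = 410, n = 554; a·n₀/n = 87·410/554 = 64.3863; c·n₁/n = 51·144/554 = 13.2563
RR_MH = (44.9492 + 8.2819 + 64.3863) / (31.2288 + 3.4361 + 13.2563) = 117.6174 / 47.9213 = 2.45439

2.454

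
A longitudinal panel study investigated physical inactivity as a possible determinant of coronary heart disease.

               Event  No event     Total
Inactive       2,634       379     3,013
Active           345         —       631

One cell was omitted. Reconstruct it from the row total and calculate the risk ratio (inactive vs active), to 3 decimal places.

The missing cell is in the unexposed row: 631 − 345 = 286.
So a = 2634, b = 379, c = 345, d = 286.
RR = [a/(a+b)] / [c/(c+d)] = (2634/3013) / (345/631) = 0.87421/0.54675 = 1.59892

1.599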